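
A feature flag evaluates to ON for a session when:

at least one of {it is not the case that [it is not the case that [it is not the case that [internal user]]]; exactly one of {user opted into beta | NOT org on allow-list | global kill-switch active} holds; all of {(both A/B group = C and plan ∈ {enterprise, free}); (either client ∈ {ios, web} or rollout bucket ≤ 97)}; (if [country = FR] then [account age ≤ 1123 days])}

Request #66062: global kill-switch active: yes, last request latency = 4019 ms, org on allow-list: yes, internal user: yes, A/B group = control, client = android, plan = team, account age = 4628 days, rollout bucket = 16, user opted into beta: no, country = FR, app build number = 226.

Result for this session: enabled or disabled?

Enabled

Atomic conditions:
  internal user: yes → true
  user opted into beta: no → false
  NOT org on allow-list: yes → false
  global kill-switch active: yes → true
  A/B group = C: control == C is false
  plan ∈ {enterprise, free}: team is not in the set → false
  client ∈ {ios, web}: android is not in the set → false
  rollout bucket ≤ 97: 16 ≤ 97 is true
  country = FR: FR == FR is true
  account age ≤ 1123 days: 4628 ≤ 1123 is false
Combine:
[1.1.1] NOT true = false
[1.1] NOT false = true
[1] NOT true = false
[2] exactly-one(false, false, true) = true
[3.1] false AND false = false
[3.2] false OR true = true
[3] false AND true = false
[4] true → false = false
[root] false OR true OR false OR false = true
Overall: true → enabled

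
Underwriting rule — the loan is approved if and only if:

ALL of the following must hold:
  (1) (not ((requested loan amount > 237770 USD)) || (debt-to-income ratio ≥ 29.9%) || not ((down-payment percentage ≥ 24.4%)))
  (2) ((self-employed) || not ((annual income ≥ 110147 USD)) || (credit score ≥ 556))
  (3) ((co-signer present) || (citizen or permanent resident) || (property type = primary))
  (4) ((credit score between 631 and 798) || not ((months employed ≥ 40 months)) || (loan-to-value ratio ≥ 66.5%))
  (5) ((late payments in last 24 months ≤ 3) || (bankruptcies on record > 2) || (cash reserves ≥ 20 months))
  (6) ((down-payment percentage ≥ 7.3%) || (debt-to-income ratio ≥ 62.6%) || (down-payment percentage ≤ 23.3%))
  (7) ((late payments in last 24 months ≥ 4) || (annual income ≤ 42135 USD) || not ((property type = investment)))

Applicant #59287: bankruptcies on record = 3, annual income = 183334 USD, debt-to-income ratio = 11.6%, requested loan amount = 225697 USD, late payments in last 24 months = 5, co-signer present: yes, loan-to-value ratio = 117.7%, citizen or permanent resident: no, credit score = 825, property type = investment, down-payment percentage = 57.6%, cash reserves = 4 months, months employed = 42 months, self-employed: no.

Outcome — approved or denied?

Approved

Atomic conditions:
  requested loan amount > 237770 USD: 225697 > 237770 is false
  debt-to-income ratio ≥ 29.9%: 11.6 ≥ 29.9 is false
  down-payment percentage ≥ 24.4%: 57.6 ≥ 24.4 is true
  self-employed: no → false
  annual income ≥ 110147 USD: 183334 ≥ 110147 is true
  credit score ≥ 556: 825 ≥ 556 is true
  co-signer present: yes → true
  citizen or permanent resident: no → false
  property type = primary: investment == primary is false
  credit score between 631 and 798: 825 in [631, 798] is false
  months employed ≥ 40 months: 42 ≥ 40 is true
  loan-to-value ratio ≥ 66.5%: 117.7 ≥ 66.5 is true
  late payments in last 24 months ≤ 3: 5 ≤ 3 is false
  bankruptcies on record > 2: 3 > 2 is true
  cash reserves ≥ 20 months: 4 ≥ 20 is false
  down-payment percentage ≥ 7.3%: 57.6 ≥ 7.3 is true
  debt-to-income ratio ≥ 62.6%: 11.6 ≥ 62.6 is false
  down-payment percentage ≤ 23.3%: 57.6 ≤ 23.3 is false
  late payments in last 24 months ≥ 4: 5 ≥ 4 is true
  annual income ≤ 42135 USD: 183334 ≤ 42135 is false
  property type = investment: investment == investment is true
Combine:
[1.1] NOT false = true
[1.3] NOT true = false
[1] true OR false OR false = true
[2.2] NOT true = false
[2] false OR false OR true = true
[3] true OR false OR false = true
[4.2] NOT true = false
[4] false OR false OR true = true
[5] false OR true OR false = true
[6] true OR false OR false = true
[7.3] NOT true = false
[7] true OR false OR false = true
[root] true AND true AND true AND true AND true AND true AND true = true
Overall: true → approved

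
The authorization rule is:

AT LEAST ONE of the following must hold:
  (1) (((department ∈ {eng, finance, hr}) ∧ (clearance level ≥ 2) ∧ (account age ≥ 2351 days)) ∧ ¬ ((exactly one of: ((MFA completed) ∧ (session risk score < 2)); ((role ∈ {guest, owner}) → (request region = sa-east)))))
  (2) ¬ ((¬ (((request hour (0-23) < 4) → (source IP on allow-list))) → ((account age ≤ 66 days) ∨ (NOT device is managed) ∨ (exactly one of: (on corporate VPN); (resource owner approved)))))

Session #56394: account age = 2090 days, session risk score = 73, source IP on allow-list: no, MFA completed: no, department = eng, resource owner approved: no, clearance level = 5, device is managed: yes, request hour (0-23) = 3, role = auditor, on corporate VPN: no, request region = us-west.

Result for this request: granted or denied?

Granted

Atomic conditions:
  department ∈ {eng, finance, hr}: eng is in the set → true
  clearance level ≥ 2: 5 ≥ 2 is true
  account age ≥ 2351 days: 2090 ≥ 2351 is false
  MFA completed: no → false
  session risk score < 2: 73 < 2 is false
  role ∈ {guest, owner}: auditor is not in the set → false
  request region = sa-east: us-west == sa-east is false
  request hour (0-23) < 4: 3 < 4 is true
  source IP on allow-list: no → false
  account age ≤ 66 days: 2090 ≤ 66 is false
  NOT device is managed: yes → false
  on corporate VPN: no → false
  resource owner approved: no → false
Combine:
[1.1] true AND true AND false = false
[1.2.1.1] false AND false = false
[1.2.1.2] false → false (antecedent false ⇒ implication holds) = true
[1.2.1] exactly-one(false, true) = true
[1.2] NOT true = false
[1] false AND false = false
[2.1.1.1] true → false = false
[2.1.1] NOT false = true
[2.1.2.3] exactly-one(false, false) = false
[2.1.2] false OR false OR false = false
[2.1] true → false = false
[2] NOT false = true
[root] false OR true = true
Overall: true → granted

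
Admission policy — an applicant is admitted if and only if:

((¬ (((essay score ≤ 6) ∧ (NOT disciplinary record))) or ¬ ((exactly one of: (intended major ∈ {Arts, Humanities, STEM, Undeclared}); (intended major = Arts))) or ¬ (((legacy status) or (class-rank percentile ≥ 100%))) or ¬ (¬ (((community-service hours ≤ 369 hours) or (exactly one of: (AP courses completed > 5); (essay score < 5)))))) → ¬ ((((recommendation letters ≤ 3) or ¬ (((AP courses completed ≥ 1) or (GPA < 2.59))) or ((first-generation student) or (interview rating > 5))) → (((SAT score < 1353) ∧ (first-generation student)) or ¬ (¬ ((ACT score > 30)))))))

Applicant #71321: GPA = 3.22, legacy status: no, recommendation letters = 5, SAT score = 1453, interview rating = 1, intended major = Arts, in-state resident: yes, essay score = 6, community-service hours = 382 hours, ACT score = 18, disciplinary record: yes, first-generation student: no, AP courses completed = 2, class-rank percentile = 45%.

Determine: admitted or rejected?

Atomic conditions:
  essay score ≤ 6: 6 ≤ 6 is true
  NOT disciplinary record: yes → false
  intended major ∈ {Arts, Humanities, STEM, Undeclared}: Arts is in the set → true
  intended major = Arts: Arts == Arts is true
  legacy status: no → false
  class-rank percentile ≥ 100%: 45 ≥ 100 is false
  community-service hours ≤ 369 hours: 382 ≤ 369 is false
  AP courses completed > 5: 2 > 5 is false
  essay score < 5: 6 < 5 is false
  recommendation letters ≤ 3: 5 ≤ 3 is false
  AP courses completed ≥ 1: 2 ≥ 1 is true
  GPA < 2.59: 3.22 < 2.59 is false
  first-generation student: no → false
  interview rating > 5: 1 > 5 is false
  SAT score < 1353: 1453 < 1353 is false
  ACT score > 30: 18 > 30 is false
Combine:
[1.1.1] true AND false = false
[1.1] NOT false = true
[1.2.1] exactly-one(true, true) = false
[1.2] NOT false = true
[1.3.1] false OR false = false
[1.3] NOT false = true
[1.4.1.1.2] exactly-one(false, false) = false
[1.4.1.1] false OR false = false
[1.4.1] NOT false = true
[1.4] NOT true = false
[1] true OR true OR true OR false = true
[2.1.1.2.1] true OR false = true
[2.1.1.2] NOT true = false
[2.1.1.3] false OR false = false
[2.1.1] false OR false OR false = false
[2.1.2.1] false AND false = false
[2.1.2.2.1] NOT false = true
[2.1.2.2] NOT true = false
[2.1.2] false OR false = false
[2.1] false → false (antecedent false ⇒ implication holds) = true
[2] NOT true = false
[root] true → false = false
Overall: false → rejected

Rejected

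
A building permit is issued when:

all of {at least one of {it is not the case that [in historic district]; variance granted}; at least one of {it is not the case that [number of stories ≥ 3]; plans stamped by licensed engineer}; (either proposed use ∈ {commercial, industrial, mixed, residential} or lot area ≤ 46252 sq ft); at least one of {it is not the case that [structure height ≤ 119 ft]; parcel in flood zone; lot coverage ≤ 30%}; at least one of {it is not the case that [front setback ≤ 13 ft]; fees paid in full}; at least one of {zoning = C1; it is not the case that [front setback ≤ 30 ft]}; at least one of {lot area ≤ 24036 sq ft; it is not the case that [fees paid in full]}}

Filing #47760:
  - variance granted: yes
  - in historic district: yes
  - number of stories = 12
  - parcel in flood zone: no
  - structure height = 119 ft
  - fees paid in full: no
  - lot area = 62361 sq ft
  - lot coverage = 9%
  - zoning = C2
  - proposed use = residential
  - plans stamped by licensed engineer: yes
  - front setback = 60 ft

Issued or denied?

Issued

Atomic conditions:
  in historic district: yes → true
  variance granted: yes → true
  number of stories ≥ 3: 12 ≥ 3 is true
  plans stamped by licensed engineer: yes → true
  proposed use ∈ {commercial, industrial, mixed, residential}: residential is in the set → true
  lot area ≤ 46252 sq ft: 62361 ≤ 46252 is false
  structure height ≤ 119 ft: 119 ≤ 119 is true
  parcel in flood zone: no → false
  lot coverage ≤ 30%: 9 ≤ 30 is true
  front setback ≤ 13 ft: 60 ≤ 13 is false
  fees paid in full: no → false
  zoning = C1: C2 == C1 is false
  front setback ≤ 30 ft: 60 ≤ 30 is false
  lot area ≤ 24036 sq ft: 62361 ≤ 24036 is false
Combine:
[1.1] NOT true = false
[1] false OR true = true
[2.1] NOT true = false
[2] false OR true = true
[3] true OR false = true
[4.1] NOT true = false
[4] false OR false OR true = true
[5.1] NOT false = true
[5] true OR false = true
[6.2] NOT false = true
[6] false OR true = true
[7.2] NOT false = true
[7] false OR true = true
[root] true AND true AND true AND true AND true AND true AND true = true
Overall: true → issued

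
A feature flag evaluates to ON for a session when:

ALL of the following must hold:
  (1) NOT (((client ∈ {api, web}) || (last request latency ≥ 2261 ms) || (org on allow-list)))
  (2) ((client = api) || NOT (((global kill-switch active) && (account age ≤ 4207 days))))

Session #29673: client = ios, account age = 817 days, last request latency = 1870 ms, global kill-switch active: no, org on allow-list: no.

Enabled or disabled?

Atomic conditions:
  client ∈ {api, web}: ios is not in the set → false
  last request latency ≥ 2261 ms: 1870 ≥ 2261 is false
  org on allow-list: no → false
  client = api: ios == api is false
  global kill-switch active: no → false
  account age ≤ 4207 days: 817 ≤ 4207 is true
Combine:
[1.1] false OR false OR false = false
[1] NOT false = true
[2.2.1] false AND true = false
[2.2] NOT false = true
[2] false OR true = true
[root] true AND true = true
Overall: true → enabled

Enabled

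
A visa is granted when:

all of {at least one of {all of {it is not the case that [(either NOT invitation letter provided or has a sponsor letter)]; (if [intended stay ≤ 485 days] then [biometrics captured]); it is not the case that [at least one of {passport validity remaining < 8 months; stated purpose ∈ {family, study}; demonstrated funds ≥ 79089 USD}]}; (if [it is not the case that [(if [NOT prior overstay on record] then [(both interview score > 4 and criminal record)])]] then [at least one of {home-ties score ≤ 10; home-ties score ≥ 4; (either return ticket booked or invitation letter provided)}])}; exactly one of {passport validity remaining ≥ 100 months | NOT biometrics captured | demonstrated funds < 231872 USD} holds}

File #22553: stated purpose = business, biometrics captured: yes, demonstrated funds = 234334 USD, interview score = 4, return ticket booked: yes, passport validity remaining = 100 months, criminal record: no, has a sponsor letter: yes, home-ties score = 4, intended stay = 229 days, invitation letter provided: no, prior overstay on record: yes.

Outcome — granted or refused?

Atomic conditions:
  NOT invitation letter provided: no → true
  has a sponsor letter: yes → true
  intended stay ≤ 485 days: 229 ≤ 485 is true
  biometrics captured: yes → true
  passport validity remaining < 8 months: 100 < 8 is false
  stated purpose ∈ {family, study}: business is not in the set → false
  demonstrated funds ≥ 79089 USD: 234334 ≥ 79089 is true
  NOT prior overstay on record: yes → false
  interview score > 4: 4 > 4 is false
  criminal record: no → false
  home-ties score ≤ 10: 4 ≤ 10 is true
  home-ties score ≥ 4: 4 ≥ 4 is true
  return ticket booked: yes → true
  invitation letter provided: no → false
  passport validity remaining ≥ 100 months: 100 ≥ 100 is true
  NOT biometrics captured: yes → false
  demonstrated funds < 231872 USD: 234334 < 231872 is false
Combine:
[1.1.1.1] true OR true = true
[1.1.1] NOT true = false
[1.1.2] true → true = true
[1.1.3.1] false OR false OR true = true
[1.1.3] NOT true = false
[1.1] false AND true AND false = false
[1.2.1.1.2] false AND false = false
[1.2.1.1] false → false (antecedent false ⇒ implication holds) = true
[1.2.1] NOT true = false
[1.2.2.3] true OR false = true
[1.2.2] true OR true OR true = true
[1.2] false → true (antecedent false ⇒ implication holds) = true
[1] false OR true = true
[2] exactly-one(true, false, false) = true
[root] true AND true = true
Overall: true → granted

Granted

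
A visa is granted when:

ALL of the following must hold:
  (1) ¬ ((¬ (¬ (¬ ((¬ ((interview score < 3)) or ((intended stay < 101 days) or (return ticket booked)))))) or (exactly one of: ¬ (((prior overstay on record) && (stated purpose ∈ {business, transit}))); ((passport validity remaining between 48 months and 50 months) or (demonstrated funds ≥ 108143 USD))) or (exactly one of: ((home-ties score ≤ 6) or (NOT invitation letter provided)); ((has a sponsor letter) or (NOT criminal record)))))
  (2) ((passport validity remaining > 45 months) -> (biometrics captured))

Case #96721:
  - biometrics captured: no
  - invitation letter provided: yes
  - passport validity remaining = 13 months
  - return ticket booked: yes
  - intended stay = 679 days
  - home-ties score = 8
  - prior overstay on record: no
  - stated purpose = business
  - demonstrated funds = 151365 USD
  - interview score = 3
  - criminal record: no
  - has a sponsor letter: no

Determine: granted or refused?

Atomic conditions:
  interview score < 3: 3 < 3 is false
  intended stay < 101 days: 679 < 101 is false
  return ticket booked: yes → true
  prior overstay on record: no → false
  stated purpose ∈ {business, transit}: business is in the set → true
  passport validity remaining between 48 months and 50 months: 13 in [48, 50] is false
  demonstrated funds ≥ 108143 USD: 151365 ≥ 108143 is true
  home-ties score ≤ 6: 8 ≤ 6 is false
  NOT invitation letter provided: yes → false
  has a sponsor letter: no → false
  NOT criminal record: no → true
  passport validity remaining > 45 months: 13 > 45 is false
  biometrics captured: no → false
Combine:
[1.1.1.1.1.1.1] NOT false = true
[1.1.1.1.1.1.2] false OR true = true
[1.1.1.1.1.1] true OR true = true
[1.1.1.1.1] NOT true = false
[1.1.1.1] NOT false = true
[1.1.1] NOT true = false
[1.1.2.1.1] false AND true = false
[1.1.2.1] NOT false = true
[1.1.2.2] false OR true = true
[1.1.2] exactly-one(true, true) = false
[1.1.3.1] false OR false = false
[1.1.3.2] false OR true = true
[1.1.3] exactly-one(false, true) = true
[1.1] false OR false OR true = true
[1] NOT true = false
[2] false → false (antecedent false ⇒ implication holds) = true
[root] false AND true = false
Overall: false → refused

Refused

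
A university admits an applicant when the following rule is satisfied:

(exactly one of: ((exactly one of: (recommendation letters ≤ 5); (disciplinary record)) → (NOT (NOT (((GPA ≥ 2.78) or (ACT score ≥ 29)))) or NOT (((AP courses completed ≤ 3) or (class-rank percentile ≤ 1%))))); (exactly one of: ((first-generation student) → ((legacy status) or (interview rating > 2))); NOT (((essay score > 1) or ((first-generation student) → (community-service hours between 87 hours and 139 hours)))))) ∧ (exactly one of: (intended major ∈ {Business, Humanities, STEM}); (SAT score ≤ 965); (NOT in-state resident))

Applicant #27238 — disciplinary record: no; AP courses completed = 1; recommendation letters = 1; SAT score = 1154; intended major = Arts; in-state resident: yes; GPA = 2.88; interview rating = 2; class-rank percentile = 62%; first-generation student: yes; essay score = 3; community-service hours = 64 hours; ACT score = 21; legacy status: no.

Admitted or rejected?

Rejected

Atomic conditions:
  recommendation letters ≤ 5: 1 ≤ 5 is true
  disciplinary record: no → false
  GPA ≥ 2.78: 2.88 ≥ 2.78 is true
  ACT score ≥ 29: 21 ≥ 29 is false
  AP courses completed ≤ 3: 1 ≤ 3 is true
  class-rank percentile ≤ 1%: 62 ≤ 1 is false
  first-generation student: yes → true
  legacy status: no → false
  interview rating > 2: 2 > 2 is false
  essay score > 1: 3 > 1 is true
  community-service hours between 87 hours and 139 hours: 64 in [87, 139] is false
  intended major ∈ {Business, Humanities, STEM}: Arts is not in the set → false
  SAT score ≤ 965: 1154 ≤ 965 is false
  NOT in-state resident: yes → false
Combine:
[1.1.1] exactly-one(true, false) = true
[1.1.2.1.1.1] true OR false = true
[1.1.2.1.1] NOT true = false
[1.1.2.1] NOT false = true
[1.1.2.2.1] true OR false = true
[1.1.2.2] NOT true = false
[1.1.2] true OR false = true
[1.1] true → true = true
[1.2.1.2] false OR false = false
[1.2.1] true → false = false
[1.2.2.1.2] true → false = false
[1.2.2.1] true OR false = true
[1.2.2] NOT true = false
[1.2] exactly-one(false, false) = false
[1] exactly-one(true, false) = true
[2] exactly-one(false, false, false) = false
[root] true AND false = false
Overall: false → rejected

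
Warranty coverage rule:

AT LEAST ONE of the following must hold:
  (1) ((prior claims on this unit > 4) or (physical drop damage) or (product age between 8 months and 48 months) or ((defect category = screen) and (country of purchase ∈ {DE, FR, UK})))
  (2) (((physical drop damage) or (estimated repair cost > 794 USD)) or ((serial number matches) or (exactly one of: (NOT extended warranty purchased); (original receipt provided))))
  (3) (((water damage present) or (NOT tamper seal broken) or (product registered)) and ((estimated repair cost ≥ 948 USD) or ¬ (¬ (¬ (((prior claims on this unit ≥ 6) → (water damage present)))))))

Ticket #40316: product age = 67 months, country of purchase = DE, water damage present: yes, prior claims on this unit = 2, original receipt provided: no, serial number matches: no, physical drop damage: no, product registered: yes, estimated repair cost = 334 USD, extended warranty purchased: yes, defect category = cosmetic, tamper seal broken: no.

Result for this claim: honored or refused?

Atomic conditions:
  prior claims on this unit > 4: 2 > 4 is false
  physical drop damage: no → false
  product age between 8 months and 48 months: 67 in [8, 48] is false
  defect category = screen: cosmetic == screen is false
  country of purchase ∈ {DE, FR, UK}: DE is in the set → true
  estimated repair cost > 794 USD: 334 > 794 is false
  serial number matches: no → false
  NOT extended warranty purchased: yes → false
  original receipt provided: no → false
  water damage present: yes → true
  NOT tamper seal broken: no → true
  product registered: yes → true
  estimated repair cost ≥ 948 USD: 334 ≥ 948 is false
  prior claims on this unit ≥ 6: 2 ≥ 6 is false
Combine:
[1.4] false AND true = false
[1] false OR false OR false OR false = false
[2.1] false OR false = false
[2.2.2] exactly-one(false, false) = false
[2.2] false OR false = false
[2] false OR false = false
[3.1] true OR true OR true = true
[3.2.2.1.1.1] false → true (antecedent false ⇒ implication holds) = true
[3.2.2.1.1] NOT true = false
[3.2.2.1] NOT false = true
[3.2.2] NOT true = false
[3.2] false OR false = false
[3] true AND false = false
[root] false OR false OR false = false
Overall: false → refused

Refused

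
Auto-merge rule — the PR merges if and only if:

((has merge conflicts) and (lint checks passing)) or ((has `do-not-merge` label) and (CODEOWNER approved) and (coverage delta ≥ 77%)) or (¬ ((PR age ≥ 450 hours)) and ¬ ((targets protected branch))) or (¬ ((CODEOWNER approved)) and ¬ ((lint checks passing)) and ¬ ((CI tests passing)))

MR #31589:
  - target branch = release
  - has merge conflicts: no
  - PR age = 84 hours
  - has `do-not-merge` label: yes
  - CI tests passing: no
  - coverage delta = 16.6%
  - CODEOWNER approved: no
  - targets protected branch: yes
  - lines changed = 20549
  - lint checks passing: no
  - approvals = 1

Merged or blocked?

Merged

Atomic conditions:
  has merge conflicts: no → false
  lint checks passing: no → false
  has `do-not-merge` label: yes → true
  CODEOWNER approved: no → false
  coverage delta ≥ 77%: 16.6 ≥ 77 is false
  PR age ≥ 450 hours: 84 ≥ 450 is false
  targets protected branch: yes → true
  CI tests passing: no → false
Combine:
[1] false AND false = false
[2] true AND false AND false = false
[3.1] NOT false = true
[3.2] NOT true = false
[3] true AND false = false
[4.1] NOT false = true
[4.2] NOT false = true
[4.3] NOT false = true
[4] true AND true AND true = true
[root] false OR false OR false OR true = true
Overall: true → merged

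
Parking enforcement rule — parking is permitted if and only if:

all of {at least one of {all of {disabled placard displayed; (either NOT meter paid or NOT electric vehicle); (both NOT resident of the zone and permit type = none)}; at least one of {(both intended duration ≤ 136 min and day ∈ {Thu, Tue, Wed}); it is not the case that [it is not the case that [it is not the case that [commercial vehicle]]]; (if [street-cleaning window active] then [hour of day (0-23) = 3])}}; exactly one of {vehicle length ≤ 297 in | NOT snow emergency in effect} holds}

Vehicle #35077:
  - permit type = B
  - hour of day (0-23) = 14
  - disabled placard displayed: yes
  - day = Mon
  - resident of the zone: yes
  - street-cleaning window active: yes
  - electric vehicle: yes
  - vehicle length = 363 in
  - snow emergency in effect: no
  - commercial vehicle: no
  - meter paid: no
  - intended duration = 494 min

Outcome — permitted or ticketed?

Atomic conditions:
  disabled placard displayed: yes → true
  NOT meter paid: no → true
  NOT electric vehicle: yes → false
  NOT resident of the zone: yes → false
  permit type = none: B == none is false
  intended duration ≤ 136 min: 494 ≤ 136 is false
  day ∈ {Thu, Tue, Wed}: Mon is not in the set → false
  commercial vehicle: no → false
  street-cleaning window active: yes → true
  hour of day (0-23) = 3: 14 == 3 is false
  vehicle length ≤ 297 in: 363 ≤ 297 is false
  NOT snow emergency in effect: no → true
Combine:
[1.1.2] true OR false = true
[1.1.3] false AND false = false
[1.1] true AND true AND false = false
[1.2.1] false AND false = false
[1.2.2.1.1] NOT false = true
[1.2.2.1] NOT true = false
[1.2.2] NOT false = true
[1.2.3] true → false = false
[1.2] false OR true OR false = true
[1] false OR true = true
[2] exactly-one(false, true) = true
[root] true AND true = true
Overall: true → permitted

Permitted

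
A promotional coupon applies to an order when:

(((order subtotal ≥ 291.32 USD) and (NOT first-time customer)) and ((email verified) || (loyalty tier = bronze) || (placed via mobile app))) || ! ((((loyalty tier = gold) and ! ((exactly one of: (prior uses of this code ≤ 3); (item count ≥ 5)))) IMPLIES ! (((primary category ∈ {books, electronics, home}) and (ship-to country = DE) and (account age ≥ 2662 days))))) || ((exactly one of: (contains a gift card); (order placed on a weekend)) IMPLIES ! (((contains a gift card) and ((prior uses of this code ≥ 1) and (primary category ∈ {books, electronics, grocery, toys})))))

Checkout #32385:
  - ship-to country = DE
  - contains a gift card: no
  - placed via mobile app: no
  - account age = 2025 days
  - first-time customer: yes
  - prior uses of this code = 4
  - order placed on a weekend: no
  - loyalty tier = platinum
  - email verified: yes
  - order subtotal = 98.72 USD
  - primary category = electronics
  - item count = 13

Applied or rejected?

Atomic conditions:
  order subtotal ≥ 291.32 USD: 98.72 ≥ 291.32 is false
  NOT first-time customer: yes → false
  email verified: yes → true
  loyalty tier = bronze: platinum == bronze is false
  placed via mobile app: no → false
  loyalty tier = gold: platinum == gold is false
  prior uses of this code ≤ 3: 4 ≤ 3 is false
  item count ≥ 5: 13 ≥ 5 is true
  primary category ∈ {books, electronics, home}: electronics is in the set → true
  ship-to country = DE: DE == DE is true
  account age ≥ 2662 days: 2025 ≥ 2662 is false
  contains a gift card: no → false
  order placed on a weekend: no → false
  prior uses of this code ≥ 1: 4 ≥ 1 is true
  primary category ∈ {books, electronics, grocery, toys}: electronics is in the set → true
Combine:
[1.1] false AND false = false
[1.2] true OR false OR false = true
[1] false AND true = false
[2.1.1.2.1] exactly-one(false, true) = true
[2.1.1.2] NOT true = false
[2.1.1] false AND false = false
[2.1.2.1] true AND true AND false = false
[2.1.2] NOT false = true
[2.1] false → true (antecedent false ⇒ implication holds) = true
[2] NOT true = false
[3.1] exactly-one(false, false) = false
[3.2.1.2] true AND true = true
[3.2.1] false AND true = false
[3.2] NOT false = true
[3] false → true (antecedent false ⇒ implication holds) = true
[root] false OR false OR true = true
Overall: true → applied

Applied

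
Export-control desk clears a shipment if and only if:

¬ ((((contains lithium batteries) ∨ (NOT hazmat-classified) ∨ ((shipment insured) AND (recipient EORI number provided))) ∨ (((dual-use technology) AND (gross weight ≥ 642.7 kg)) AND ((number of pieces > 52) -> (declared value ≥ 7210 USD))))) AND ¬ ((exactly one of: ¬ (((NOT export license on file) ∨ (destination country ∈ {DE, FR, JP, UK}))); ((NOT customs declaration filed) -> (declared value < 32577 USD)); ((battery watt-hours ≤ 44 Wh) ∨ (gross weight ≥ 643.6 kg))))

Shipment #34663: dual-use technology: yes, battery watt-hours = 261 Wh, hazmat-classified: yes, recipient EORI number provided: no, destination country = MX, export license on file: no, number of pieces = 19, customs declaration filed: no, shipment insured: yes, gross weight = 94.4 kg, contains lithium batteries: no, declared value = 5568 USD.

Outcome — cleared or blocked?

Blocked

Atomic conditions:
  contains lithium batteries: no → false
  NOT hazmat-classified: yes → false
  shipment insured: yes → true
  recipient EORI number provided: no → false
  dual-use technology: yes → true
  gross weight ≥ 642.7 kg: 94.4 ≥ 642.7 is false
  number of pieces > 52: 19 > 52 is false
  declared value ≥ 7210 USD: 5568 ≥ 7210 is false
  NOT export license on file: no → true
  destination country ∈ {DE, FR, JP, UK}: MX is not in the set → false
  NOT customs declaration filed: no → true
  declared value < 32577 USD: 5568 < 32577 is true
  battery watt-hours ≤ 44 Wh: 261 ≤ 44 is false
  gross weight ≥ 643.6 kg: 94.4 ≥ 643.6 is false
Combine:
[1.1.1.3] true AND false = false
[1.1.1] false OR false OR false = false
[1.1.2.1] true AND false = false
[1.1.2.2] false → false (antecedent false ⇒ implication holds) = true
[1.1.2] false AND true = false
[1.1] false OR false = false
[1] NOT false = true
[2.1.1.1] true OR false = true
[2.1.1] NOT true = false
[2.1.2] true → true = true
[2.1.3] false OR false = false
[2.1] exactly-one(false, true, false) = true
[2] NOT true = false
[root] true AND false = false
Overall: false → blocked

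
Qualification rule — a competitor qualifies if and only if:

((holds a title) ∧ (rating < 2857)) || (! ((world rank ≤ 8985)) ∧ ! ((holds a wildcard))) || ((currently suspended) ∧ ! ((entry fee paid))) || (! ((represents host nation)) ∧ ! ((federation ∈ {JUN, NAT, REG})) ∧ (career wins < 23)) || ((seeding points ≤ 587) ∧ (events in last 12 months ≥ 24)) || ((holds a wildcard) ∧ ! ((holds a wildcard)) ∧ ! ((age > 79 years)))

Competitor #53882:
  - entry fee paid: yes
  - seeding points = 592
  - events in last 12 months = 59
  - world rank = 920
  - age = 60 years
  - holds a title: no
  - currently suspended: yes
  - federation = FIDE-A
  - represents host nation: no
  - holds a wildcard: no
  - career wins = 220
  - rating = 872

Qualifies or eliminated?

Eliminated

Atomic conditions:
  holds a title: no → false
  rating < 2857: 872 < 2857 is true
  world rank ≤ 8985: 920 ≤ 8985 is true
  holds a wildcard: no → false
  currently suspended: yes → true
  entry fee paid: yes → true
  represents host nation: no → false
  federation ∈ {JUN, NAT, REG}: FIDE-A is not in the set → false
  career wins < 23: 220 < 23 is false
  seeding points ≤ 587: 592 ≤ 587 is false
  events in last 12 months ≥ 24: 59 ≥ 24 is true
  age > 79 years: 60 > 79 is false
Combine:
[1] false AND true = false
[2.1] NOT true = false
[2.2] NOT false = true
[2] false AND true = false
[3.2] NOT true = false
[3] true AND false = false
[4.1] NOT false = true
[4.2] NOT false = true
[4] true AND true AND false = false
[5] false AND true = false
[6.2] NOT false = true
[6.3] NOT false = true
[6] false AND true AND true = false
[root] false OR false OR false OR false OR false OR false = false
Overall: false → eliminated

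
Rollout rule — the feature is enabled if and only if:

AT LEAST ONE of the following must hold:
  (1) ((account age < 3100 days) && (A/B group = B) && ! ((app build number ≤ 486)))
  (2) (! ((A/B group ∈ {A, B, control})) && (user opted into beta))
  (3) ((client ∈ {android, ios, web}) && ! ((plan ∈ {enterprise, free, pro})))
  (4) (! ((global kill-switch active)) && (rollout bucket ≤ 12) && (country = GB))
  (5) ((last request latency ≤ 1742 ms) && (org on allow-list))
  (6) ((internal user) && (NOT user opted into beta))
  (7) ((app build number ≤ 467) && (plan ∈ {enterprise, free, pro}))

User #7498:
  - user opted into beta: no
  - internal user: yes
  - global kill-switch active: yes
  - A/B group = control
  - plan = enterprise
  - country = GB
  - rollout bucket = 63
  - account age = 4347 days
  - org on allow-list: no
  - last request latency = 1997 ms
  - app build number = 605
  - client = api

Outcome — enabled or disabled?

Atomic conditions:
  account age < 3100 days: 4347 < 3100 is false
  A/B group = B: control == B is false
  app build number ≤ 486: 605 ≤ 486 is false
  A/B group ∈ {A, B, control}: control is in the set → true
  user opted into beta: no → false
  client ∈ {android, ios, web}: api is not in the set → false
  plan ∈ {enterprise, free, pro}: enterprise is in the set → true
  global kill-switch active: yes → true
  rollout bucket ≤ 12: 63 ≤ 12 is false
  country = GB: GB == GB is true
  last request latency ≤ 1742 ms: 1997 ≤ 1742 is false
  org on allow-list: no → false
  internal user: yes → true
  NOT user opted into beta: no → true
  app build number ≤ 467: 605 ≤ 467 is false
Combine:
[1.3] NOT false = true
[1] false AND false AND true = false
[2.1] NOT true = false
[2] false AND false = false
[3.2] NOT true = false
[3] false AND false = false
[4.1] NOT true = false
[4] false AND false AND true = false
[5] false AND false = false
[6] true AND true = true
[7] false AND true = false
[root] false OR false OR false OR false OR false OR true OR false = true
Overall: true → enabled

Enabled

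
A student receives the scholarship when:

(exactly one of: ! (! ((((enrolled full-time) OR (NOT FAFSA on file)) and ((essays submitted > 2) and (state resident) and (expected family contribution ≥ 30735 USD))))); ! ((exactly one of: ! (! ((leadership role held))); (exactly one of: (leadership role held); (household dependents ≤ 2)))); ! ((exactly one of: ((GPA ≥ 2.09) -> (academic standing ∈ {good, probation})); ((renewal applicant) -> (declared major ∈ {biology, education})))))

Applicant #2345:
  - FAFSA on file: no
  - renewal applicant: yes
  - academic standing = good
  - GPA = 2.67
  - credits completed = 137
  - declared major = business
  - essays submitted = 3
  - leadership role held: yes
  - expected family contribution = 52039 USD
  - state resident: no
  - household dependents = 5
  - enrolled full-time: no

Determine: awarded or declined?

Awarded

Atomic conditions:
  enrolled full-time: no → false
  NOT FAFSA on file: no → true
  essays submitted > 2: 3 > 2 is true
  state resident: no → false
  expected family contribution ≥ 30735 USD: 52039 ≥ 30735 is true
  leadership role held: yes → true
  household dependents ≤ 2: 5 ≤ 2 is false
  GPA ≥ 2.09: 2.67 ≥ 2.09 is true
  academic standing ∈ {good, probation}: good is in the set → true
  renewal applicant: yes → true
  declared major ∈ {biology, education}: business is not in the set → false
Combine:
[1.1.1.1] false OR true = true
[1.1.1.2] true AND false AND true = false
[1.1.1] true AND false = false
[1.1] NOT false = true
[1] NOT true = false
[2.1.1.1] NOT true = false
[2.1.1] NOT false = true
[2.1.2] exactly-one(true, false) = true
[2.1] exactly-one(true, true) = false
[2] NOT false = true
[3.1.1] true → true = true
[3.1.2] true → false = false
[3.1] exactly-one(true, false) = true
[3] NOT true = false
[root] exactly-one(false, true, false) = true
Overall: true → awarded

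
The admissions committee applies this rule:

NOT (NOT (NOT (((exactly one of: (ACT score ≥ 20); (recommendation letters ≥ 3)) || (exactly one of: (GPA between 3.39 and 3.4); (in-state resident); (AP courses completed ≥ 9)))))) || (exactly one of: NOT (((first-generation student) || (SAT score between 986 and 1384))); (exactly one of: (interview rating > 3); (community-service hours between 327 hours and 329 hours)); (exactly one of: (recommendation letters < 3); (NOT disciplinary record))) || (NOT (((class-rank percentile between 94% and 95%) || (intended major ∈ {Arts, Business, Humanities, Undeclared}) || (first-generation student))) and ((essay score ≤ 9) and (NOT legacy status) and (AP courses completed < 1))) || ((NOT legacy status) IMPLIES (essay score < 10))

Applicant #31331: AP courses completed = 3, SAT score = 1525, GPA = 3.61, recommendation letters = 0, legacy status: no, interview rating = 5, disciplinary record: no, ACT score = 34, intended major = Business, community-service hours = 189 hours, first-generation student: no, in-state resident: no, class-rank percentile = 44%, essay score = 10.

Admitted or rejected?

Rejected

Atomic conditions:
  ACT score ≥ 20: 34 ≥ 20 is true
  recommendation letters ≥ 3: 0 ≥ 3 is false
  GPA between 3.39 and 3.4: 3.61 in [3.39, 3.4] is false
  in-state resident: no → false
  AP courses completed ≥ 9: 3 ≥ 9 is false
  first-generation student: no → false
  SAT score between 986 and 1384: 1525 in [986, 1384] is false
  interview rating > 3: 5 > 3 is true
  community-service hours between 327 hours and 329 hours: 189 in [327, 329] is false
  recommendation letters < 3: 0 < 3 is true
  NOT disciplinary record: no → true
  class-rank percentile between 94% and 95%: 44 in [94, 95] is false
  intended major ∈ {Arts, Business, Humanities, Undeclared}: Business is in the set → true
  essay score ≤ 9: 10 ≤ 9 is false
  NOT legacy status: no → true
  AP courses completed < 1: 3 < 1 is false
  essay score < 10: 10 < 10 is false
Combine:
[1.1.1.1.1] exactly-one(true, false) = true
[1.1.1.1.2] exactly-one(false, false, false) = false
[1.1.1.1] true OR false = true
[1.1.1] NOT true = false
[1.1] NOT false = true
[1] NOT true = false
[2.1.1] false OR false = false
[2.1] NOT false = true
[2.2] exactly-one(true, false) = true
[2.3] exactly-one(true, true) = false
[2] exactly-one(true, true, false) = false
[3.1.1] false OR true OR false = true
[3.1] NOT true = false
[3.2] false AND true AND false = false
[3] false AND false = false
[4] true → false = false
[root] false OR false OR false OR false = false
Overall: false → rejected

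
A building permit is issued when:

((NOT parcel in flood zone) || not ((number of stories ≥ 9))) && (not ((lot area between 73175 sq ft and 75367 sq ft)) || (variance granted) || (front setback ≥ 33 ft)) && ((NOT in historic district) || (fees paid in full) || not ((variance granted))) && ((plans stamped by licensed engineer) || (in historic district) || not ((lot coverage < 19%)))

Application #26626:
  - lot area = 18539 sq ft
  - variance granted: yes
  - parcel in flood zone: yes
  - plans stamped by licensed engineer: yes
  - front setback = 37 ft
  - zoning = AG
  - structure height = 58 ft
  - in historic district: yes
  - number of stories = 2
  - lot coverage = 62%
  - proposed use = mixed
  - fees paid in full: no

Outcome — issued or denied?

Atomic conditions:
  NOT parcel in flood zone: yes → false
  number of stories ≥ 9: 2 ≥ 9 is false
  lot area between 73175 sq ft and 75367 sq ft: 18539 in [73175, 75367] is false
  variance granted: yes → true
  front setback ≥ 33 ft: 37 ≥ 33 is true
  NOT in historic district: yes → false
  fees paid in full: no → false
  plans stamped by licensed engineer: yes → true
  in historic district: yes → true
  lot coverage < 19%: 62 < 19 is false
Combine:
[1.2] NOT false = true
[1] false OR true = true
[2.1] NOT false = true
[2] true OR true OR true = true
[3.3] NOT true = false
[3] false OR false OR false = false
[4.3] NOT false = true
[4] true OR true OR true = true
[root] true AND true AND false AND true = false
Overall: false → denied

Denied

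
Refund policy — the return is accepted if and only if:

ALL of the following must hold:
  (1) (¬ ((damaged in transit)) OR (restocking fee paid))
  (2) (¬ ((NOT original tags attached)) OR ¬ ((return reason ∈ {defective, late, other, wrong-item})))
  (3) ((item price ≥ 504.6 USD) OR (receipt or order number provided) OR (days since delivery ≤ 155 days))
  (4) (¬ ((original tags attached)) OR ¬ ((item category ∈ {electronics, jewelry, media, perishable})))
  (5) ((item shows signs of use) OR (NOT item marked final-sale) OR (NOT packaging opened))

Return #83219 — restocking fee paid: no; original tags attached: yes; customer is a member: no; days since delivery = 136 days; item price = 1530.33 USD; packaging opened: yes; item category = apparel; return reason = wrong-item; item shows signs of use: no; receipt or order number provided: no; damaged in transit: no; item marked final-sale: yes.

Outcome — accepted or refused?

Refused

Atomic conditions:
  damaged in transit: no → false
  restocking fee paid: no → false
  NOT original tags attached: yes → false
  return reason ∈ {defective, late, other, wrong-item}: wrong-item is in the set → true
  item price ≥ 504.6 USD: 1530.33 ≥ 504.6 is true
  receipt or order number provided: no → false
  days since delivery ≤ 155 days: 136 ≤ 155 is true
  original tags attached: yes → true
  item category ∈ {electronics, jewelry, media, perishable}: apparel is not in the set → false
  item shows signs of use: no → false
  NOT item marked final-sale: yes → false
  NOT packaging opened: yes → false
Combine:
[1.1] NOT false = true
[1] true OR false = true
[2.1] NOT false = true
[2.2] NOT true = false
[2] true OR false = true
[3] true OR false OR true = true
[4.1] NOT true = false
[4.2] NOT false = true
[4] false OR true = true
[5] false OR false OR false = false
[root] true AND true AND true AND true AND false = false
Overall: false → refused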